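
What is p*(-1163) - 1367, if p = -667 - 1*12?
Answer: 788310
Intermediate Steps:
p = -679 (p = -667 - 12 = -679)
p*(-1163) - 1367 = -679*(-1163) - 1367 = 789677 - 1367 = 788310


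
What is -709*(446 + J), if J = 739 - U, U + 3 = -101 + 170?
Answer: -793371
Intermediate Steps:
U = 66 (U = -3 + (-101 + 170) = -3 + 69 = 66)
J = 673 (J = 739 - 1*66 = 739 - 66 = 673)
-709*(446 + J) = -709*(446 + 673) = -709*1119 = -793371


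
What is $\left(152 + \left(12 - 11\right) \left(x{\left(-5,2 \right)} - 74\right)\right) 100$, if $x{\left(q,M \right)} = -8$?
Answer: $7000$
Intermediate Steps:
$\left(152 + \left(12 - 11\right) \left(x{\left(-5,2 \right)} - 74\right)\right) 100 = \left(152 + \left(12 - 11\right) \left(-8 - 74\right)\right) 100 = \left(152 + 1 \left(-82\right)\right) 100 = \left(152 - 82\right) 100 = 70 \cdot 100 = 7000$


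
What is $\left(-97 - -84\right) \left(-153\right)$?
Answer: $1989$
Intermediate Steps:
$\left(-97 - -84\right) \left(-153\right) = \left(-97 + 84\right) \left(-153\right) = \left(-13\right) \left(-153\right) = 1989$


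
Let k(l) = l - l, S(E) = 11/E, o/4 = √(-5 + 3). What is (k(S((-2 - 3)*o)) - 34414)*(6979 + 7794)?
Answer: -508398022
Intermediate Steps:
o = 4*I*√2 (o = 4*√(-5 + 3) = 4*√(-2) = 4*(I*√2) = 4*I*√2 ≈ 5.6569*I)
k(l) = 0
(k(S((-2 - 3)*o)) - 34414)*(6979 + 7794) = (0 - 34414)*(6979 + 7794) = -34414*14773 = -508398022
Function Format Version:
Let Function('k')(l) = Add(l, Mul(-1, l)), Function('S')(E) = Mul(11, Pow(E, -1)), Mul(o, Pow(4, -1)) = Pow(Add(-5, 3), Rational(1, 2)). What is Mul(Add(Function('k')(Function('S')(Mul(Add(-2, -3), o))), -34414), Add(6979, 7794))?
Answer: -508398022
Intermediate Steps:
o = Mul(4, I, Pow(2, Rational(1, 2))) (o = Mul(4, Pow(Add(-5, 3), Rational(1, 2))) = Mul(4, Pow(-2, Rational(1, 2))) = Mul(4, Mul(I, Pow(2, Rational(1, 2)))) = Mul(4, I, Pow(2, Rational(1, 2))) ≈ Mul(5.6569, I))
Function('k')(l) = 0
Mul(Add(Function('k')(Function('S')(Mul(Add(-2, -3), o))), -34414), Add(6979, 7794)) = Mul(Add(0, -34414), Add(6979, 7794)) = Mul(-34414, 14773) = -508398022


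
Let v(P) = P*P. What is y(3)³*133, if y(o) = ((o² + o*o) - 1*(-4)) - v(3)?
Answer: 292201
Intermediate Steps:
v(P) = P²
y(o) = -5 + 2*o² (y(o) = ((o² + o*o) - 1*(-4)) - 1*3² = ((o² + o²) + 4) - 1*9 = (2*o² + 4) - 9 = (4 + 2*o²) - 9 = -5 + 2*o²)
y(3)³*133 = (-5 + 2*3²)³*133 = (-5 + 2*9)³*133 = (-5 + 18)³*133 = 13³*133 = 2197*133 = 292201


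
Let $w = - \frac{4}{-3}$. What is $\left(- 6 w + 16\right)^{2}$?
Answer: $64$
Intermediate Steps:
$w = \frac{4}{3}$ ($w = \left(-4\right) \left(- \frac{1}{3}\right) = \frac{4}{3} \approx 1.3333$)
$\left(- 6 w + 16\right)^{2} = \left(\left(-6\right) \frac{4}{3} + 16\right)^{2} = \left(-8 + 16\right)^{2} = 8^{2} = 64$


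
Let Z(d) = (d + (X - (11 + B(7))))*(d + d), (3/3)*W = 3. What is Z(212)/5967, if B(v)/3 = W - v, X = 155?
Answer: 156032/5967 ≈ 26.149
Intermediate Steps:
W = 3
B(v) = 9 - 3*v (B(v) = 3*(3 - v) = 9 - 3*v)
Z(d) = 2*d*(156 + d) (Z(d) = (d + (155 - (11 + (9 - 3*7))))*(d + d) = (d + (155 - (11 + (9 - 21))))*(2*d) = (d + (155 - (11 - 12)))*(2*d) = (d + (155 - 1*(-1)))*(2*d) = (d + (155 + 1))*(2*d) = (d + 156)*(2*d) = (156 + d)*(2*d) = 2*d*(156 + d))
Z(212)/5967 = (2*212*(156 + 212))/5967 = (2*212*368)*(1/5967) = 156032*(1/5967) = 156032/5967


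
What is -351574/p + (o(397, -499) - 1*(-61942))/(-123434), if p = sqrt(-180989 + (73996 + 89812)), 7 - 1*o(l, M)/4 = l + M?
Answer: -31189/61717 + 351574*I*sqrt(1909)/5727 ≈ -0.50535 + 2682.2*I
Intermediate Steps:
o(l, M) = 28 - 4*M - 4*l (o(l, M) = 28 - 4*(l + M) = 28 - 4*(M + l) = 28 + (-4*M - 4*l) = 28 - 4*M - 4*l)
p = 3*I*sqrt(1909) (p = sqrt(-180989 + 163808) = sqrt(-17181) = 3*I*sqrt(1909) ≈ 131.08*I)
-351574/p + (o(397, -499) - 1*(-61942))/(-123434) = -351574*(-I*sqrt(1909)/5727) + ((28 - 4*(-499) - 4*397) - 1*(-61942))/(-123434) = -(-351574)*I*sqrt(1909)/5727 + ((28 + 1996 - 1588) + 61942)*(-1/123434) = 351574*I*sqrt(1909)/5727 + (436 + 61942)*(-1/123434) = 351574*I*sqrt(1909)/5727 + 62378*(-1/123434) = 351574*I*sqrt(1909)/5727 - 31189/61717 = -31189/61717 + 351574*I*sqrt(1909)/5727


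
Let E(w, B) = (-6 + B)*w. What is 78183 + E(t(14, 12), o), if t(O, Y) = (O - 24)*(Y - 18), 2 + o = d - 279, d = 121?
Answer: 68223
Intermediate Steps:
o = -160 (o = -2 + (121 - 279) = -2 - 158 = -160)
t(O, Y) = (-24 + O)*(-18 + Y)
E(w, B) = w*(-6 + B)
78183 + E(t(14, 12), o) = 78183 + (432 - 24*12 - 18*14 + 14*12)*(-6 - 160) = 78183 + (432 - 288 - 252 + 168)*(-166) = 78183 + 60*(-166) = 78183 - 9960 = 68223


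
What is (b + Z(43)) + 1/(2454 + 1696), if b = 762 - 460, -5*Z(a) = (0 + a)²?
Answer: -281369/4150 ≈ -67.800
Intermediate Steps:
Z(a) = -a²/5 (Z(a) = -(0 + a)²/5 = -a²/5)
b = 302
(b + Z(43)) + 1/(2454 + 1696) = (302 - ⅕*43²) + 1/(2454 + 1696) = (302 - ⅕*1849) + 1/4150 = (302 - 1849/5) + 1/4150 = -339/5 + 1/4150 = -281369/4150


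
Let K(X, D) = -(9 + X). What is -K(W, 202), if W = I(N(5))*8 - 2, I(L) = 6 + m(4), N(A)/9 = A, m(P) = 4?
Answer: 87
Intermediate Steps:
N(A) = 9*A
I(L) = 10 (I(L) = 6 + 4 = 10)
W = 78 (W = 10*8 - 2 = 80 - 2 = 78)
K(X, D) = -9 - X
-K(W, 202) = -(-9 - 1*78) = -(-9 - 78) = -1*(-87) = 87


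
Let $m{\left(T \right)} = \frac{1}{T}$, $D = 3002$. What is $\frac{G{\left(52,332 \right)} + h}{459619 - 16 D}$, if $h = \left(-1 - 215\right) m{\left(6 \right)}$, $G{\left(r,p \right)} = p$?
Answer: $\frac{296}{411587} \approx 0.00071917$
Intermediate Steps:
$h = -36$ ($h = \frac{-1 - 215}{6} = \left(-216\right) \frac{1}{6} = -36$)
$\frac{G{\left(52,332 \right)} + h}{459619 - 16 D} = \frac{332 - 36}{459619 - 48032} = \frac{296}{459619 - 48032} = \frac{296}{411587}$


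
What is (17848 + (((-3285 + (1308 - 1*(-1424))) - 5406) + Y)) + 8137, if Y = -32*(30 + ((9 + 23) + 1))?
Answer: 18010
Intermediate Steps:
Y = -2016 (Y = -32*(30 + (32 + 1)) = -32*(30 + 33) = -32*63 = -2016)
(17848 + (((-3285 + (1308 - 1*(-1424))) - 5406) + Y)) + 8137 = (17848 + (((-3285 + (1308 - 1*(-1424))) - 5406) - 2016)) + 8137 = (17848 + (((-3285 + (1308 + 1424)) - 5406) - 2016)) + 8137 = (17848 + (((-3285 + 2732) - 5406) - 2016)) + 8137 = (17848 + ((-553 - 5406) - 2016)) + 8137 = (17848 + (-5959 - 2016)) + 8137 = (17848 - 7975) + 8137 = 9873 + 8137 = 18010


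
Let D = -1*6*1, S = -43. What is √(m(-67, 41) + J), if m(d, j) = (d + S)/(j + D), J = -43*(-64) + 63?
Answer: 81*√21/7 ≈ 53.027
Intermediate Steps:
J = 2815 (J = 2752 + 63 = 2815)
D = -6 (D = -6*1 = -6)
m(d, j) = (-43 + d)/(-6 + j) (m(d, j) = (d - 43)/(j - 6) = (-43 + d)/(-6 + j))
√(m(-67, 41) + J) = √((-43 - 67)/(-6 + 41) + 2815) = √(-110/35 + 2815) = √((1/35)*(-110) + 2815) = √(-22/7 + 2815) = √(19683/7) = 81*√21/7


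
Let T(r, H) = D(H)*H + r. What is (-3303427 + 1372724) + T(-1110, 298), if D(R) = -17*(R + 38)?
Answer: -3633989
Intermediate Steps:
D(R) = -646 - 17*R (D(R) = -17*(38 + R) = -646 - 17*R)
T(r, H) = r + H*(-646 - 17*H) (T(r, H) = (-646 - 17*H)*H + r = H*(-646 - 17*H) + r = r + H*(-646 - 17*H))
(-3303427 + 1372724) + T(-1110, 298) = (-3303427 + 1372724) + (-1110 - 17*298*(38 + 298)) = -1930703 + (-1110 - 17*298*336) = -1930703 + (-1110 - 1702176) = -1930703 - 1703286 = -3633989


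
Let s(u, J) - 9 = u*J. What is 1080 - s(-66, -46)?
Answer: -1965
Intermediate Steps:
s(u, J) = 9 + J*u (s(u, J) = 9 + u*J = 9 + J*u)
1080 - s(-66, -46) = 1080 - (9 - 46*(-66)) = 1080 - (9 + 3036) = 1080 - 1*3045 = 1080 - 3045 = -1965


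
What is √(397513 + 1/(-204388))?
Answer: √4151472187236171/102194 ≈ 630.49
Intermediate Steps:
√(397513 + 1/(-204388)) = √(397513 - 1/204388) = √(81246887043/204388) = √4151472187236171/102194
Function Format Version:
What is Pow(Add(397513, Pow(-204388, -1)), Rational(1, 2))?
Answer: Mul(Rational(1, 102194), Pow(4151472187236171, Rational(1, 2))) ≈ 630.49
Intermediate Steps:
Pow(Add(397513, Pow(-204388, -1)), Rational(1, 2)) = Pow(Add(397513, Rational(-1, 204388)), Rational(1, 2)) = Pow(Rational(81246887043, 204388), Rational(1, 2)) = Mul(Rational(1, 102194), Pow(4151472187236171, Rational(1, 2)))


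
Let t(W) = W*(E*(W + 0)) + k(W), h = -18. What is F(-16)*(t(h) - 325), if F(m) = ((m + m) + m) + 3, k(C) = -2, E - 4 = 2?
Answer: -72765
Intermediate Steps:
E = 6 (E = 4 + 2 = 6)
F(m) = 3 + 3*m (F(m) = (2*m + m) + 3 = 3*m + 3 = 3 + 3*m)
t(W) = -2 + 6*W**2 (t(W) = W*(6*(W + 0)) - 2 = W*(6*W) - 2 = 6*W**2 - 2 = -2 + 6*W**2)
F(-16)*(t(h) - 325) = (3 + 3*(-16))*((-2 + 6*(-18)**2) - 325) = (3 - 48)*((-2 + 6*324) - 325) = -45*((-2 + 1944) - 325) = -45*(1942 - 325) = -45*1617 = -72765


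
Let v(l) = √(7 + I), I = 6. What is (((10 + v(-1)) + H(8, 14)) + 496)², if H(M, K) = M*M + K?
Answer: (584 + √13)² ≈ 3.4528e+5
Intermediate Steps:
v(l) = √13 (v(l) = √(7 + 6) = √13)
H(M, K) = K + M² (H(M, K) = M² + K = K + M²)
(((10 + v(-1)) + H(8, 14)) + 496)² = (((10 + √13) + (14 + 8²)) + 496)² = (((10 + √13) + (14 + 64)) + 496)² = (((10 + √13) + 78) + 496)² = ((88 + √13) + 496)² = (584 + √13)²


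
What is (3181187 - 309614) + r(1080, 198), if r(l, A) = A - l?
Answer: 2870691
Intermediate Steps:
(3181187 - 309614) + r(1080, 198) = (3181187 - 309614) + (198 - 1*1080) = 2871573 + (198 - 1080) = 2871573 - 882 = 2870691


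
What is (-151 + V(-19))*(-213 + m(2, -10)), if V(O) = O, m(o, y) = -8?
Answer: 37570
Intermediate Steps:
(-151 + V(-19))*(-213 + m(2, -10)) = (-151 - 19)*(-213 - 8) = -170*(-221) = 37570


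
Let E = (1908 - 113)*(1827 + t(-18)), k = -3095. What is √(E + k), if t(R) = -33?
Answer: √3217135 ≈ 1793.6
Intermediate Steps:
E = 3220230 (E = (1908 - 113)*(1827 - 33) = 1795*1794 = 3220230)
√(E + k) = √(3220230 - 3095) = √3217135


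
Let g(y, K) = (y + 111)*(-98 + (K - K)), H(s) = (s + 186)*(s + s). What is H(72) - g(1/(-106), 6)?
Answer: 2545541/53 ≈ 48029.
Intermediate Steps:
H(s) = 2*s*(186 + s) (H(s) = (186 + s)*(2*s) = 2*s*(186 + s))
g(y, K) = -10878 - 98*y (g(y, K) = (111 + y)*(-98 + 0) = (111 + y)*(-98) = -10878 - 98*y)
H(72) - g(1/(-106), 6) = 2*72*(186 + 72) - (-10878 - 98/(-106)) = 2*72*258 - (-10878 - 98*(-1/106)) = 37152 - (-10878 + 49/53) = 37152 - 1*(-576485/53) = 37152 + 576485/53 = 2545541/53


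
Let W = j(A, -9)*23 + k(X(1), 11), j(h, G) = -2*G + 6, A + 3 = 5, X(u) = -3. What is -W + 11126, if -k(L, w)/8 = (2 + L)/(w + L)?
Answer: 10573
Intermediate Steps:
k(L, w) = -8*(2 + L)/(L + w) (k(L, w) = -8*(2 + L)/(w + L) = -8*(2 + L)/(L + w))
A = 2 (A = -3 + 5 = 2)
j(h, G) = 6 - 2*G
W = 553 (W = (6 - 2*(-9))*23 + 8*(-2 - 1*(-3))/(-3 + 11) = (6 + 18)*23 + 8*(-2 + 3)/8 = 24*23 + 8*(⅛)*1 = 552 + 1 = 553)
-W + 11126 = -1*553 + 11126 = -553 + 11126 = 10573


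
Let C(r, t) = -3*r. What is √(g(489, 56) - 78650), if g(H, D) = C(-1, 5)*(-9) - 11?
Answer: 4*I*√4918 ≈ 280.51*I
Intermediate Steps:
g(H, D) = -38 (g(H, D) = -3*(-1)*(-9) - 11 = 3*(-9) - 11 = -27 - 11 = -38)
√(g(489, 56) - 78650) = √(-38 - 78650) = √(-78688) = 4*I*√4918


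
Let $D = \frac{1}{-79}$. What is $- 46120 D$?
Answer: $\frac{46120}{79} \approx 583.8$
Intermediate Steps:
$D = - \frac{1}{79} \approx -0.012658$
$- 46120 D = \left(-46120\right) \left(- \frac{1}{79}\right) = \frac{46120}{79}$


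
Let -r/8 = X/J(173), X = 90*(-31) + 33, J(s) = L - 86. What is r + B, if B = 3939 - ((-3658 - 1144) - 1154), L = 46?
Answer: 46718/5 ≈ 9343.6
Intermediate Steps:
J(s) = -40 (J(s) = 46 - 86 = -40)
X = -2757 (X = -2790 + 33 = -2757)
B = 9895 (B = 3939 - (-4802 - 1154) = 3939 - 1*(-5956) = 3939 + 5956 = 9895)
r = -2757/5 (r = -(-22056)/(-40) = -(-22056)*(-1)/40 = -8*2757/40 = -2757/5 ≈ -551.40)
r + B = -2757/5 + 9895 = 46718/5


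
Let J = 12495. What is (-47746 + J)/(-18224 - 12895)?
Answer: 35251/31119 ≈ 1.1328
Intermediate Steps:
(-47746 + J)/(-18224 - 12895) = (-47746 + 12495)/(-18224 - 12895) = -35251/(-31119) = -35251*(-1/31119) = 35251/31119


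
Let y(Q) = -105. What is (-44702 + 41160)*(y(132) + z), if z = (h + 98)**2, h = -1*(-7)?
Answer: -38678640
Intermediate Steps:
h = 7
z = 11025 (z = (7 + 98)**2 = 105**2 = 11025)
(-44702 + 41160)*(y(132) + z) = (-44702 + 41160)*(-105 + 11025) = -3542*10920 = -38678640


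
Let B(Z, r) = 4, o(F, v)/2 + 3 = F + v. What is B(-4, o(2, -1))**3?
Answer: 64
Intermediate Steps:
o(F, v) = -6 + 2*F + 2*v (o(F, v) = -6 + 2*(F + v) = -6 + (2*F + 2*v) = -6 + 2*F + 2*v)
B(-4, o(2, -1))**3 = 4**3 = 64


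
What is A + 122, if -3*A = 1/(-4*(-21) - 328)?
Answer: 89305/732 ≈ 122.00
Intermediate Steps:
A = 1/732 (A = -1/(3*(-4*(-21) - 328)) = -1/(3*(84 - 328)) = -⅓/(-244) = -⅓*(-1/244) = 1/732 ≈ 0.0013661)
A + 122 = 1/732 + 122 = 89305/732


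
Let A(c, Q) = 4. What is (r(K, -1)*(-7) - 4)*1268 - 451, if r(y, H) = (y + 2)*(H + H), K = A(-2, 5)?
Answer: 100989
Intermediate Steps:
K = 4
r(y, H) = 2*H*(2 + y) (r(y, H) = (2 + y)*(2*H) = 2*H*(2 + y))
(r(K, -1)*(-7) - 4)*1268 - 451 = ((2*(-1)*(2 + 4))*(-7) - 4)*1268 - 451 = ((2*(-1)*6)*(-7) - 4)*1268 - 451 = (-12*(-7) - 4)*1268 - 451 = (84 - 4)*1268 - 451 = 80*1268 - 451 = 101440 - 451 = 100989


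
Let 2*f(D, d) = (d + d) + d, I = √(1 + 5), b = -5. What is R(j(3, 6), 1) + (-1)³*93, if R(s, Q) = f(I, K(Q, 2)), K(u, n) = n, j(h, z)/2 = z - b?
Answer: -90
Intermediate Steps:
j(h, z) = 10 + 2*z (j(h, z) = 2*(z - 1*(-5)) = 2*(z + 5) = 2*(5 + z) = 10 + 2*z)
I = √6 ≈ 2.4495
f(D, d) = 3*d/2 (f(D, d) = ((d + d) + d)/2 = (2*d + d)/2 = (3*d)/2 = 3*d/2)
R(s, Q) = 3 (R(s, Q) = (3/2)*2 = 3)
R(j(3, 6), 1) + (-1)³*93 = 3 + (-1)³*93 = 3 - 1*93 = 3 - 93 = -90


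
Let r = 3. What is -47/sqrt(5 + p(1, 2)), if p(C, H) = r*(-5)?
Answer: 47*I*sqrt(10)/10 ≈ 14.863*I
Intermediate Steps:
p(C, H) = -15 (p(C, H) = 3*(-5) = -15)
-47/sqrt(5 + p(1, 2)) = -47/sqrt(5 - 15) = -47*(-I*sqrt(10)/10) = -(-47)*I*sqrt(10)/10 = 47*I*sqrt(10)/10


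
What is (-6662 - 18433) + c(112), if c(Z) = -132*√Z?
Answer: -25095 - 528*√7 ≈ -26492.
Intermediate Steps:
(-6662 - 18433) + c(112) = (-6662 - 18433) - 528*√7 = -25095 - 528*√7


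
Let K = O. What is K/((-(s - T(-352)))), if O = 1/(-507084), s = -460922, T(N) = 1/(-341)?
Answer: -341/79700623956684 ≈ -4.2785e-12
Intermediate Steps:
T(N) = -1/341
O = -1/507084 ≈ -1.9721e-6
K = -1/507084 ≈ -1.9721e-6
K/((-(s - T(-352)))) = -(-1/(-460922 - 1*(-1/341)))/507084 = -(-1/(-460922 + 1/341))/507084 = -1/(507084*((-1*(-157174401/341)))) = -1/(507084*157174401/341) = -1/507084*341/157174401 = -341/79700623956684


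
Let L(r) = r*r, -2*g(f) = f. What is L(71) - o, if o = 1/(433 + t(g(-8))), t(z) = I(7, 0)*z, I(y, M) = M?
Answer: 2182752/433 ≈ 5041.0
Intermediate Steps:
g(f) = -f/2
t(z) = 0 (t(z) = 0*z = 0)
L(r) = r²
o = 1/433 (o = 1/(433 + 0) = 1/433 ≈ 0.0023095)
L(71) - o = 71² - 1*1/433 = 5041 - 1/433 = 2182752/433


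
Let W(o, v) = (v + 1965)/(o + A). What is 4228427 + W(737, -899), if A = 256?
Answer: 4198829077/993 ≈ 4.2284e+6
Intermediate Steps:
W(o, v) = (1965 + v)/(256 + o) (W(o, v) = (v + 1965)/(o + 256) = (1965 + v)/(256 + o))
4228427 + W(737, -899) = 4228427 + (1965 - 899)/(256 + 737) = 4228427 + 1066/993 = 4198829077/993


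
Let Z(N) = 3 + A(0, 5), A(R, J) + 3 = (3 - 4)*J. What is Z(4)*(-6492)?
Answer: 32460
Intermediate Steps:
A(R, J) = -3 - J (A(R, J) = -3 + (3 - 4)*J = -3 - J)
Z(N) = -5 (Z(N) = 3 + (-3 - 1*5) = 3 + (-3 - 5) = 3 - 8 = -5)
Z(4)*(-6492) = -5*(-6492) = 32460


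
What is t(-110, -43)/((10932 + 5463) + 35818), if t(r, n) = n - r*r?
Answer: -12143/52213 ≈ -0.23257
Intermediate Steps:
t(r, n) = n - r²
t(-110, -43)/((10932 + 5463) + 35818) = (-43 - 1*(-110)²)/((10932 + 5463) + 35818) = (-43 - 1*12100)/(16395 + 35818) = (-43 - 12100)/52213 = -12143*1/52213 = -12143/52213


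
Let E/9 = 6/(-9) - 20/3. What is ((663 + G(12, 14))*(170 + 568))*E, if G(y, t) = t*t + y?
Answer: -42424668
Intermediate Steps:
G(y, t) = y + t**2 (G(y, t) = t**2 + y = y + t**2)
E = -66 (E = 9*(6/(-9) - 20/3) = 9*(6*(-1/9) - 20*1/3) = 9*(-2/3 - 20/3) = 9*(-22/3) = -66)
((663 + G(12, 14))*(170 + 568))*E = ((663 + (12 + 14**2))*(170 + 568))*(-66) = ((663 + (12 + 196))*738)*(-66) = ((663 + 208)*738)*(-66) = (871*738)*(-66) = 642798*(-66) = -42424668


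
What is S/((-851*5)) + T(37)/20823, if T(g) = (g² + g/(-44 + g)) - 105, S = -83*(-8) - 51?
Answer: -1571536/18794335 ≈ -0.083618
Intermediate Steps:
S = 613 (S = 664 - 51 = 613)
T(g) = -105 + g² + g/(-44 + g) (T(g) = (g² + g/(-44 + g)) - 105 = -105 + g² + g/(-44 + g))
S/((-851*5)) + T(37)/20823 = 613/((-851*5)) + ((4620 + 37³ - 104*37 - 44*37²)/(-44 + 37))/20823 = 613/(-4255) + ((4620 + 50653 - 3848 - 44*1369)/(-7))*(1/20823) = 613*(-1/4255) - (4620 + 50653 - 3848 - 60236)/7*(1/20823) = -613/4255 - ⅐*(-8811)*(1/20823) = -613/4255 + (8811/7)*(1/20823) = -613/4255 + 267/4417 = -1571536/18794335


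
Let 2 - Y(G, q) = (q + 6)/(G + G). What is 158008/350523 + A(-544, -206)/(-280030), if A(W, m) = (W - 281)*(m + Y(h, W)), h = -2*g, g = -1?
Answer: 9659547091/39262782276 ≈ 0.24602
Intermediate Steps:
h = 2 (h = -2*(-1) = 2)
Y(G, q) = 2 - (6 + q)/(2*G) (Y(G, q) = 2 - (q + 6)/(G + G) = 2 - (6 + q)/(2*G))
A(W, m) = (-281 + W)*(½ + m - W/4) (A(W, m) = (W - 281)*(m + (½)*(-6 - W + 4*2)/2) = (-281 + W)*(m + (½)*(½)*(-6 - W + 8)) = (-281 + W)*(m + (½)*(½)*(2 - W)) = (-281 + W)*(m + (½ - W/4)) = (-281 + W)*(½ + m - W/4))
158008/350523 + A(-544, -206)/(-280030) = 158008/350523 + (-281/2 - 281*(-206) - ¼*(-544)² + (283/4)*(-544) - 544*(-206))/(-280030) = 158008*(1/350523) + (-281/2 + 57886 - ¼*295936 - 38488 + 112064)*(-1/280030) = 158008/350523 + (-281/2 + 57886 - 73984 - 38488 + 112064)*(-1/280030) = 158008/350523 + (114675/2)*(-1/280030) = 158008/350523 - 22935/112012 = 9659547091/39262782276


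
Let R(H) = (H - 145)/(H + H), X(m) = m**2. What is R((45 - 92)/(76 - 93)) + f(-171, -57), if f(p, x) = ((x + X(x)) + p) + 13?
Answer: 141389/47 ≈ 3008.3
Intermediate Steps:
R(H) = (-145 + H)/(2*H) (R(H) = (-145 + H)/((2*H)) = (-145 + H)*(1/(2*H)) = (-145 + H)/(2*H))
f(p, x) = 13 + p + x + x**2 (f(p, x) = ((x + x**2) + p) + 13 = (p + x + x**2) + 13 = 13 + p + x + x**2)
R((45 - 92)/(76 - 93)) + f(-171, -57) = (-145 + (45 - 92)/(76 - 93))/(2*(((45 - 92)/(76 - 93)))) + (13 - 171 - 57 + (-57)**2) = (-145 - 47/(-17))/(2*((-47/(-17)))) + (13 - 171 - 57 + 3249) = (-145 - 47*(-1/17))/(2*((-47*(-1/17)))) + 3034 = (-145 + 47/17)/(2*(47/17)) + 3034 = (1/2)*(17/47)*(-2418/17) + 3034 = -1209/47 + 3034 = 141389/47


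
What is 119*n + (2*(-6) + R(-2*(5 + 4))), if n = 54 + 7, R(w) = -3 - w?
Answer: 7262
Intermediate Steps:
n = 61
119*n + (2*(-6) + R(-2*(5 + 4))) = 119*61 + (2*(-6) + (-3 - (-2)*(5 + 4))) = 7259 + (-12 + (-3 - (-2)*9)) = 7259 + (-12 + (-3 - 1*(-18))) = 7259 + (-12 + (-3 + 18)) = 7259 + (-12 + 15) = 7259 + 3 = 7262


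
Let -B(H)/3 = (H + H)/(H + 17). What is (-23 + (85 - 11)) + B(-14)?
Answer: 79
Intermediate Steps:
B(H) = -6*H/(17 + H) (B(H) = -3*(H + H)/(H + 17) = -3*2*H/(17 + H) = -6*H/(17 + H))
(-23 + (85 - 11)) + B(-14) = (-23 + (85 - 11)) - 6*(-14)/(17 - 14) = (-23 + 74) - 6*(-14)/3 = 51 - 6*(-14)*1/3 = 51 + 28 = 79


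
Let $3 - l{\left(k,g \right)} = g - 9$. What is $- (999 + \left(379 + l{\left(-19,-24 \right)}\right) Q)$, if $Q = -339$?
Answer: $139686$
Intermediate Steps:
$l{\left(k,g \right)} = 12 - g$ ($l{\left(k,g \right)} = 3 - \left(g - 9\right) = 3 - \left(-9 + g\right) = 12 - g$)
$- (999 + \left(379 + l{\left(-19,-24 \right)}\right) Q) = - (999 + \left(379 + \left(12 - -24\right)\right) \left(-339\right)) = - (999 + \left(379 + \left(12 + 24\right)\right) \left(-339\right)) = - (999 + \left(379 + 36\right) \left(-339\right)) = - (999 + 415 \left(-339\right)) = - (999 - 140685) = \left(-1\right) \left(-139686\right) = 139686$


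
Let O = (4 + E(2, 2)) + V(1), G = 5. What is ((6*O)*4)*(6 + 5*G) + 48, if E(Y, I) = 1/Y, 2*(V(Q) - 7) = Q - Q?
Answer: 8604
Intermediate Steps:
V(Q) = 7 (V(Q) = 7 + (Q - Q)/2 = 7 + (½)*0 = 7 + 0 = 7)
O = 23/2 (O = (4 + 1/2) + 7 = (4 + ½) + 7 = 9/2 + 7 = 23/2 ≈ 11.500)
((6*O)*4)*(6 + 5*G) + 48 = ((6*(23/2))*4)*(6 + 5*5) + 48 = (69*4)*(6 + 25) + 48 = 276*31 + 48 = 8556 + 48 = 8604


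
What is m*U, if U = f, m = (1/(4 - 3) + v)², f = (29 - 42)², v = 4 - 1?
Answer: 2704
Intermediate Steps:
v = 3
f = 169 (f = (-13)² = 169)
m = 16 (m = (1/(4 - 3) + 3)² = (1/1 + 3)² = (1 + 3)² = 4² = 16)
U = 169
m*U = 16*169 = 2704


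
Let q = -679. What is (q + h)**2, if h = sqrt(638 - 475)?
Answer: (679 - sqrt(163))**2 ≈ 4.4387e+5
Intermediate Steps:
h = sqrt(163) ≈ 12.767
(q + h)**2 = (-679 + sqrt(163))**2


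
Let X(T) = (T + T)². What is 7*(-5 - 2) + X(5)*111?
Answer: 11051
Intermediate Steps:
X(T) = 4*T² (X(T) = (2*T)² = 4*T²)
7*(-5 - 2) + X(5)*111 = 7*(-5 - 2) + (4*5²)*111 = 7*(-7) + (4*25)*111 = -49 + 100*111 = -49 + 11100 = 11051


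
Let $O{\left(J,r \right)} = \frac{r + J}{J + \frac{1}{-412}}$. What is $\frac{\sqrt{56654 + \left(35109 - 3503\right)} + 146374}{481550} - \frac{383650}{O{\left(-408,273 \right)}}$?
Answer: $- \frac{1552767537222781}{1339190550} + \frac{\sqrt{22065}}{240775} \approx -1.1595 \cdot 10^{6}$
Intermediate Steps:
$O{\left(J,r \right)} = \frac{J + r}{- \frac{1}{412} + J}$ ($O{\left(J,r \right)} = \frac{J + r}{J - \frac{1}{412}} = \frac{J + r}{- \frac{1}{412} + J}$)
$\frac{\sqrt{56654 + \left(35109 - 3503\right)} + 146374}{481550} - \frac{383650}{O{\left(-408,273 \right)}} = \frac{\sqrt{56654 + \left(35109 - 3503\right)} + 146374}{481550} - \frac{383650}{412 \frac{1}{-1 + 412 \left(-408\right)} \left(-408 + 273\right)} = \left(\sqrt{56654 + \left(35109 - 3503\right)} + 146374\right) \frac{1}{481550} - \frac{383650}{412 \frac{1}{-1 - 168096} \left(-135\right)} = \left(\sqrt{56654 + 31606} + 146374\right) \frac{1}{481550} - \frac{383650}{412 \frac{1}{-168097} \left(-135\right)} = \left(\sqrt{88260} + 146374\right) \frac{1}{481550} - \frac{383650}{412 \left(- \frac{1}{168097}\right) \left(-135\right)} = \left(2 \sqrt{22065} + 146374\right) \frac{1}{481550} - \frac{383650}{\frac{55620}{168097}} = \left(146374 + 2 \sqrt{22065}\right) \frac{1}{481550} - \frac{6449041405}{5562} = \left(\frac{73187}{240775} + \frac{\sqrt{22065}}{240775}\right) - \frac{6449041405}{5562} = - \frac{1552767537222781}{1339190550} + \frac{\sqrt{22065}}{240775}$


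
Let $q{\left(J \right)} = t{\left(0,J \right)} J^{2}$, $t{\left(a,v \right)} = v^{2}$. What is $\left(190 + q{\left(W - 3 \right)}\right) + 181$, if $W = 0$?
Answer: $452$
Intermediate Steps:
$q{\left(J \right)} = J^{4}$ ($q{\left(J \right)} = J^{2} J^{2} = J^{4}$)
$\left(190 + q{\left(W - 3 \right)}\right) + 181 = \left(190 + \left(0 - 3\right)^{4}\right) + 181 = \left(190 + \left(-3\right)^{4}\right) + 181 = \left(190 + 81\right) + 181 = 271 + 181 = 452$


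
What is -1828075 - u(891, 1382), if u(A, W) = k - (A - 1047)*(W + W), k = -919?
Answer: -2258340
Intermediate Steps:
u(A, W) = -919 - 2*W*(-1047 + A) (u(A, W) = -919 - (A - 1047)*(W + W) = -919 - (-1047 + A)*2*W = -919 - 2*W*(-1047 + A))
-1828075 - u(891, 1382) = -1828075 - (-919 + 2094*1382 - 2*891*1382) = -1828075 - (-919 + 2893908 - 2462724) = -1828075 - 1*430265 = -1828075 - 430265 = -2258340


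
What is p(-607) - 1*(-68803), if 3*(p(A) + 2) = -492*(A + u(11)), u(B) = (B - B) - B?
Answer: 170153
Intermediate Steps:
u(B) = -B (u(B) = 0 - B = -B)
p(A) = 1802 - 164*A (p(A) = -2 + (-492*(A - 1*11))/3 = -2 + (-492*(A - 11))/3 = -2 + (-492*(-11 + A))/3 = -2 + (5412 - 492*A)/3 = -2 + (1804 - 164*A) = 1802 - 164*A)
p(-607) - 1*(-68803) = (1802 - 164*(-607)) - 1*(-68803) = (1802 + 99548) + 68803 = 101350 + 68803 = 170153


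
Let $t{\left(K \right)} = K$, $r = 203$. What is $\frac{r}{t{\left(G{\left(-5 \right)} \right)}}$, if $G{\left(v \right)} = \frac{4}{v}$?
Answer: $- \frac{1015}{4} \approx -253.75$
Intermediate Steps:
$\frac{r}{t{\left(G{\left(-5 \right)} \right)}} = \frac{203}{4 \frac{1}{-5}} = \frac{203}{4 \left(- \frac{1}{5}\right)} = \frac{203}{- \frac{4}{5}} = 203 \left(- \frac{5}{4}\right) = - \frac{1015}{4}$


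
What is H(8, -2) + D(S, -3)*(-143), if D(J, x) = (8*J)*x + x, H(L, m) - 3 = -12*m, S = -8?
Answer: -27000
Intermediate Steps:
H(L, m) = 3 - 12*m
D(J, x) = x + 8*J*x (D(J, x) = 8*J*x + x = x + 8*J*x)
H(8, -2) + D(S, -3)*(-143) = (3 - 12*(-2)) - 3*(1 + 8*(-8))*(-143) = (3 + 24) - 3*(1 - 64)*(-143) = 27 - 3*(-63)*(-143) = 27 + 189*(-143) = 27 - 27027 = -27000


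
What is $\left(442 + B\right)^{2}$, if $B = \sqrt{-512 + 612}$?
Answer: $204304$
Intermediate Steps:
$B = 10$ ($B = \sqrt{100} = 10$)
$\left(442 + B\right)^{2} = \left(442 + 10\right)^{2} = 452^{2} = 204304$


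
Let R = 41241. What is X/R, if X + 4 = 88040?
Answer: 88036/41241 ≈ 2.1347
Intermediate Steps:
X = 88036 (X = -4 + 88040 = 88036)
X/R = 88036/41241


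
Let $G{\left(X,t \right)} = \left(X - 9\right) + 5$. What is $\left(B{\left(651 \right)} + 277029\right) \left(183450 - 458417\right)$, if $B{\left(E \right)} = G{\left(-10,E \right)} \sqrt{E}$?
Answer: $-76173833043 + 3849538 \sqrt{651} \approx -7.6076 \cdot 10^{10}$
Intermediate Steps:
$G{\left(X,t \right)} = -4 + X$ ($G{\left(X,t \right)} = \left(-9 + X\right) + 5 = -4 + X$)
$B{\left(E \right)} = - 14 \sqrt{E}$ ($B{\left(E \right)} = \left(-4 - 10\right) \sqrt{E} = - 14 \sqrt{E}$)
$\left(B{\left(651 \right)} + 277029\right) \left(183450 - 458417\right) = \left(- 14 \sqrt{651} + 277029\right) \left(183450 - 458417\right) = \left(277029 - 14 \sqrt{651}\right) \left(-274967\right) = -76173833043 + 3849538 \sqrt{651}$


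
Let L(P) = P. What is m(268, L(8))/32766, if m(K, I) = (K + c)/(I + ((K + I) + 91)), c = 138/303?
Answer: 4519/206835375 ≈ 2.1848e-5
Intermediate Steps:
c = 46/101 (c = 138*(1/303) = 46/101 ≈ 0.45545)
m(K, I) = (46/101 + K)/(91 + K + 2*I) (m(K, I) = (K + 46/101)/(I + ((K + I) + 91)) = (46/101 + K)/(I + ((I + K) + 91)) = (46/101 + K)/(I + (91 + I + K)) = (46/101 + K)/(91 + K + 2*I))
m(268, L(8))/32766 = ((46/101 + 268)/(91 + 268 + 2*8))/32766 = ((27114/101)/(91 + 268 + 16))*(1/32766) = ((27114/101)/375)*(1/32766) = ((1/375)*(27114/101))*(1/32766) = (9038/12625)*(1/32766) = 4519/206835375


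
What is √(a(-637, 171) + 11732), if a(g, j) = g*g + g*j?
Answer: 3*√34286 ≈ 555.49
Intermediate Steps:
a(g, j) = g² + g*j
√(a(-637, 171) + 11732) = √(-637*(-637 + 171) + 11732) = √(-637*(-466) + 11732) = √(296842 + 11732) = √308574 = 3*√34286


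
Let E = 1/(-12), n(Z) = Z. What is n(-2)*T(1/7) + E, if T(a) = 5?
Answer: -121/12 ≈ -10.083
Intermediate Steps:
E = -1/12 ≈ -0.083333
n(-2)*T(1/7) + E = -2*5 - 1/12 = -10 - 1/12 = -121/12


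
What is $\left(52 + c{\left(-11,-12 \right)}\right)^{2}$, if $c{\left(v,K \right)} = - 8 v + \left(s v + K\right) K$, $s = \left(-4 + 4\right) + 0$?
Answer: $80656$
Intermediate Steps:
$s = 0$ ($s = 0 + 0 = 0$)
$c{\left(v,K \right)} = K^{2} - 8 v$ ($c{\left(v,K \right)} = - 8 v + \left(0 v + K\right) K = - 8 v + \left(0 + K\right) K = - 8 v + K K = - 8 v + K^{2} = K^{2} - 8 v$)
$\left(52 + c{\left(-11,-12 \right)}\right)^{2} = \left(52 - \left(-88 - \left(-12\right)^{2}\right)\right)^{2} = \left(52 + \left(144 + 88\right)\right)^{2} = \left(52 + 232\right)^{2} = 284^{2} = 80656$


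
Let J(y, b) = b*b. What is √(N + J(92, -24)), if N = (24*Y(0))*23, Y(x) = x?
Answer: 24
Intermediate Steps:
J(y, b) = b²
N = 0 (N = (24*0)*23 = 0*23 = 0)
√(N + J(92, -24)) = √(0 + (-24)²) = √(0 + 576) = √576 = 24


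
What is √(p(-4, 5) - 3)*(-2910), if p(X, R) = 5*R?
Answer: -2910*√22 ≈ -13649.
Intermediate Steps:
√(p(-4, 5) - 3)*(-2910) = √(5*5 - 3)*(-2910) = √(25 - 3)*(-2910) = √22*(-2910) = -2910*√22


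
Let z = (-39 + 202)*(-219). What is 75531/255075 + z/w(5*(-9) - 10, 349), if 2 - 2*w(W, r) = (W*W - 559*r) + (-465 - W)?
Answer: -612128122/8182720975 ≈ -0.074807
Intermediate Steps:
z = -35697 (z = 163*(-219) = -35697)
w(W, r) = 467/2 + W/2 - W²/2 + 559*r/2 (w(W, r) = 1 - ((W*W - 559*r) + (-465 - W))/2 = 1 - ((W² - 559*r) + (-465 - W))/2 = 1 - (-465 + W² - W - 559*r)/2 = 1 + (465/2 + W/2 - W²/2 + 559*r/2) = 467/2 + W/2 - W²/2 + 559*r/2)
75531/255075 + z/w(5*(-9) - 10, 349) = 75531/255075 - 35697/(467/2 + (5*(-9) - 10)/2 - (5*(-9) - 10)²/2 + (559/2)*349) = 75531*(1/255075) - 35697/(467/2 + (-45 - 10)/2 - (-45 - 10)²/2 + 195091/2) = 25177/85025 - 35697/(467/2 + (½)*(-55) - ½*(-55)² + 195091/2) = 25177/85025 - 35697/(467/2 - 55/2 - ½*3025 + 195091/2) = 25177/85025 - 35697/(467/2 - 55/2 - 3025/2 + 195091/2) = 25177/85025 - 35697/96239 = -612128122/8182720975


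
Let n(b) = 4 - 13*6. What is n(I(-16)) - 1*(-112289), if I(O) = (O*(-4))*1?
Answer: 112215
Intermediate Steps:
I(O) = -4*O (I(O) = -4*O*1 = -4*O)
n(b) = -74 (n(b) = 4 - 78 = -74)
n(I(-16)) - 1*(-112289) = -74 - 1*(-112289) = -74 + 112289 = 112215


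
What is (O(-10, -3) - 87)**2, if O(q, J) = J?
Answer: 8100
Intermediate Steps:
(O(-10, -3) - 87)**2 = (-3 - 87)**2 = (-90)**2 = 8100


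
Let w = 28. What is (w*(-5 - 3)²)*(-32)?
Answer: -57344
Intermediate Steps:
(w*(-5 - 3)²)*(-32) = (28*(-5 - 3)²)*(-32) = (28*(-8)²)*(-32) = (28*64)*(-32) = 1792*(-32) = -57344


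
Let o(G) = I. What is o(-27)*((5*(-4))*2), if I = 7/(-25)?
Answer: 56/5 ≈ 11.200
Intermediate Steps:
I = -7/25 (I = 7*(-1/25) = -7/25 ≈ -0.28000)
o(G) = -7/25
o(-27)*((5*(-4))*2) = -7*5*(-4)*2/25 = -(-28)*2/5 = -7/25*(-40) = 56/5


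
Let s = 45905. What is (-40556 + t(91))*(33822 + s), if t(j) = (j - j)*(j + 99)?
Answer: -3233408212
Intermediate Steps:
t(j) = 0 (t(j) = 0*(99 + j) = 0)
(-40556 + t(91))*(33822 + s) = (-40556 + 0)*(33822 + 45905) = -40556*79727 = -3233408212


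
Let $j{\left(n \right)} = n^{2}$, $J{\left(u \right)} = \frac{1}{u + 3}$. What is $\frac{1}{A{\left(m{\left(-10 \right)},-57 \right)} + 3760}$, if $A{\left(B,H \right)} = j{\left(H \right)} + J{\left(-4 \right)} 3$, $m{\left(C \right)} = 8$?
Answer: $\frac{1}{7006} \approx 0.00014273$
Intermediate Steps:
$J{\left(u \right)} = \frac{1}{3 + u}$
$A{\left(B,H \right)} = -3 + H^{2}$ ($A{\left(B,H \right)} = H^{2} + \frac{1}{3 - 4} \cdot 3 = H^{2} + \frac{1}{-1} \cdot 3 = H^{2} - 3 = -3 + H^{2}$)
$\frac{1}{A{\left(m{\left(-10 \right)},-57 \right)} + 3760} = \frac{1}{\left(-3 + \left(-57\right)^{2}\right) + 3760} = \frac{1}{\left(-3 + 3249\right) + 3760} = \frac{1}{3246 + 3760} = \frac{1}{7006}$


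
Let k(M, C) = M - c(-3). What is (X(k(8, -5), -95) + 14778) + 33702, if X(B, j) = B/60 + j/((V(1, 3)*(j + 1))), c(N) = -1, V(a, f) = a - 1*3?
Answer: 22785433/470 ≈ 48480.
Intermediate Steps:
V(a, f) = -3 + a (V(a, f) = a - 3 = -3 + a)
k(M, C) = 1 + M (k(M, C) = M - 1*(-1) = M + 1 = 1 + M)
X(B, j) = B/60 + j/(-2 - 2*j) (X(B, j) = B/60 + j/(((-3 + 1)*(j + 1))) = B*(1/60) + j/((-2*(1 + j))) = B/60 + j/(-2 - 2*j))
(X(k(8, -5), -95) + 14778) + 33702 = (((1 + 8) - 30*(-95) + (1 + 8)*(-95))/(60*(1 - 95)) + 14778) + 33702 = ((1/60)*(9 + 2850 + 9*(-95))/(-94) + 14778) + 33702 = ((1/60)*(-1/94)*(9 + 2850 - 855) + 14778) + 33702 = ((1/60)*(-1/94)*2004 + 14778) + 33702 = (-167/470 + 14778) + 33702 = 6945493/470 + 33702 = 22785433/470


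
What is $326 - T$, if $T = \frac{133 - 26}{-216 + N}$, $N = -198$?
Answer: $\frac{135071}{414} \approx 326.26$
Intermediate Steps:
$T = - \frac{107}{414}$ ($T = \frac{133 - 26}{-216 - 198} = \frac{107}{-414} = 107 \left(- \frac{1}{414}\right) = - \frac{107}{414} \approx -0.25845$)
$326 - T = 326 - - \frac{107}{414} = 326 + \frac{107}{414} = \frac{135071}{414}$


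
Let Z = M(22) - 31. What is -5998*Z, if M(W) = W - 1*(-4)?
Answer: 29990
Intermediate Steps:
M(W) = 4 + W (M(W) = W + 4 = 4 + W)
Z = -5 (Z = (4 + 22) - 31 = 26 - 31 = -5)
-5998*Z = -5998*(-5) = 29990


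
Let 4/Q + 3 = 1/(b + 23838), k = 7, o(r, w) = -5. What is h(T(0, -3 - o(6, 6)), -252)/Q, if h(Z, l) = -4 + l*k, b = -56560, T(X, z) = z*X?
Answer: 21694907/16361 ≈ 1326.0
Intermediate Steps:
T(X, z) = X*z
h(Z, l) = -4 + 7*l (h(Z, l) = -4 + l*7 = -4 + 7*l)
Q = -130888/98167 (Q = 4/(-3 + 1/(-56560 + 23838)) = 4/(-3 + 1/(-32722)) = 4/(-3 - 1/32722) = 4/(-98167/32722) = 4*(-32722/98167) = -130888/98167 ≈ -1.3333)
h(T(0, -3 - o(6, 6)), -252)/Q = (-4 + 7*(-252))/(-130888/98167) = (-4 - 1764)*(-98167/130888) = -1768*(-98167/130888) = 21694907/16361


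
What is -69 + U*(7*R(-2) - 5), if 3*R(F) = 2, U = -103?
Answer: -104/3 ≈ -34.667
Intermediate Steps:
R(F) = ⅔ (R(F) = (⅓)*2 = ⅔)
-69 + U*(7*R(-2) - 5) = -69 - 103*(7*(⅔) - 5) = -69 - 103*(14/3 - 5) = -69 - 103*(-⅓) = -69 + 103/3 = -104/3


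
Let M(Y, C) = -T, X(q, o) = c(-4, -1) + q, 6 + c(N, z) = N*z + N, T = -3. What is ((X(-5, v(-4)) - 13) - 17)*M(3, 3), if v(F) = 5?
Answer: -123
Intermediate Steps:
c(N, z) = -6 + N + N*z (c(N, z) = -6 + (N*z + N) = -6 + (N + N*z) = -6 + N + N*z)
X(q, o) = -6 + q (X(q, o) = (-6 - 4 - 4*(-1)) + q = (-6 - 4 + 4) + q = -6 + q)
M(Y, C) = 3 (M(Y, C) = -1*(-3) = 3)
((X(-5, v(-4)) - 13) - 17)*M(3, 3) = (((-6 - 5) - 13) - 17)*3 = ((-11 - 13) - 17)*3 = (-24 - 17)*3 = -41*3 = -123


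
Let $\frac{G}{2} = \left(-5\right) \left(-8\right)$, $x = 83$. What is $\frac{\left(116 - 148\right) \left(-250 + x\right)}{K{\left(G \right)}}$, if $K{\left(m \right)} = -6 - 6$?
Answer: $- \frac{1336}{3} \approx -445.33$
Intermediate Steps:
$G = 80$ ($G = 2 \left(\left(-5\right) \left(-8\right)\right) = 2 \cdot 40 = 80$)
$K{\left(m \right)} = -12$ ($K{\left(m \right)} = -6 - 6 = -12$)
$\frac{\left(116 - 148\right) \left(-250 + x\right)}{K{\left(G \right)}} = \frac{\left(116 - 148\right) \left(-250 + 83\right)}{-12} = \left(-32\right) \left(-167\right) \left(- \frac{1}{12}\right) = 5344 \left(- \frac{1}{12}\right) = - \frac{1336}{3}$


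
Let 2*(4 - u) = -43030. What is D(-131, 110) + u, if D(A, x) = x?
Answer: 21629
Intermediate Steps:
u = 21519 (u = 4 - 1/2*(-43030) = 4 + 21515 = 21519)
D(-131, 110) + u = 110 + 21519 = 21629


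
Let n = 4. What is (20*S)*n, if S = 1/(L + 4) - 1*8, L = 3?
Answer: -4400/7 ≈ -628.57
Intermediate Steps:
S = -55/7 (S = 1/(3 + 4) - 1*8 = 1/7 - 8 = ⅐ - 8 = -55/7 ≈ -7.8571)
(20*S)*n = (20*(-55/7))*4 = -1100/7*4 = -4400/7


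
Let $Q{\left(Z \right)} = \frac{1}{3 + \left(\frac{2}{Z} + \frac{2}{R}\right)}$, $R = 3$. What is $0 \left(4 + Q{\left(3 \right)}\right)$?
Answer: $0$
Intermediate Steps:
$Q{\left(Z \right)} = \frac{1}{\frac{11}{3} + \frac{2}{Z}}$ ($Q{\left(Z \right)} = \frac{1}{3 + \left(\frac{2}{Z} + \frac{2}{3}\right)} = \frac{1}{3 + \left(\frac{2}{3} + \frac{2}{Z}\right)} = \frac{1}{\frac{11}{3} + \frac{2}{Z}}$)
$0 \left(4 + Q{\left(3 \right)}\right) = 0 \left(4 + 3 \cdot 3 \frac{1}{6 + 11 \cdot 3}\right) = 0 \left(4 + 3 \cdot 3 \frac{1}{6 + 33}\right) = 0 \left(4 + 3 \cdot 3 \cdot \frac{1}{39}\right) = 0 \left(4 + \frac{3}{13}\right) = 0 \cdot \frac{55}{13} = 0$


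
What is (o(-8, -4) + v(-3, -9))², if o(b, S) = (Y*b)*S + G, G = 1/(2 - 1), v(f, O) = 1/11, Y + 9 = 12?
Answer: 1140624/121 ≈ 9426.6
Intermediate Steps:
Y = 3 (Y = -9 + 12 = 3)
v(f, O) = 1/11
G = 1 (G = 1/1 = 1)
o(b, S) = 1 + 3*S*b (o(b, S) = (3*b)*S + 1 = 3*S*b + 1 = 1 + 3*S*b)
(o(-8, -4) + v(-3, -9))² = ((1 + 3*(-4)*(-8)) + 1/11)² = ((1 + 96) + 1/11)² = (97 + 1/11)² = (1068/11)² = 1140624/121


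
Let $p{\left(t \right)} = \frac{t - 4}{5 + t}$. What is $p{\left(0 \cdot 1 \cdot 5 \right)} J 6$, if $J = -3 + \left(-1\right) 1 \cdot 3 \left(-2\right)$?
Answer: $- \frac{72}{5} \approx -14.4$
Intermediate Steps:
$p{\left(t \right)} = \frac{-4 + t}{5 + t}$
$J = 3$ ($J = -3 + \left(-1\right) 3 \left(-2\right) = -3 - -6 = -3 + 6 = 3$)
$p{\left(0 \cdot 1 \cdot 5 \right)} J 6 = \frac{-4 + 0 \cdot 1 \cdot 5}{5 + 0 \cdot 1 \cdot 5} \cdot 3 \cdot 6 = \frac{-4 + 0 \cdot 5}{5 + 0 \cdot 5} \cdot 3 \cdot 6 = \frac{-4 + 0}{5 + 0} \cdot 3 \cdot 6 = \frac{1}{5} \left(-4\right) 3 \cdot 6 = \left(- \frac{4}{5}\right) 3 \cdot 6 = \left(- \frac{12}{5}\right) 6 = - \frac{72}{5}$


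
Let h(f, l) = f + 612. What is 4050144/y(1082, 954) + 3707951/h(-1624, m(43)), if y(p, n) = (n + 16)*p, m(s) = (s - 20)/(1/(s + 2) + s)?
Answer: -971886036703/265533620 ≈ -3660.1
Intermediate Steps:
m(s) = (-20 + s)/(s + 1/(2 + s)) (m(s) = (-20 + s)/(1/(2 + s) + s) = (-20 + s)/(s + 1/(2 + s)))
y(p, n) = p*(16 + n) (y(p, n) = (16 + n)*p = p*(16 + n))
h(f, l) = 612 + f
4050144/y(1082, 954) + 3707951/h(-1624, m(43)) = 4050144/((1082*(16 + 954))) + 3707951/(612 - 1624) = 4050144/((1082*970)) + 3707951/(-1012) = 4050144/1049540 + 3707951*(-1/1012) = 4050144*(1/1049540) - 3707951/1012 = 1012536/262385 - 3707951/1012 = -971886036703/265533620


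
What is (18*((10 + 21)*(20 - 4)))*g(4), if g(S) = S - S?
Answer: 0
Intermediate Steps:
g(S) = 0
(18*((10 + 21)*(20 - 4)))*g(4) = (18*((10 + 21)*(20 - 4)))*0 = (18*(31*16))*0 = (18*496)*0 = 8928*0 = 0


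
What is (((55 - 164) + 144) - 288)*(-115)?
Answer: 29095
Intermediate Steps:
(((55 - 164) + 144) - 288)*(-115) = ((-109 + 144) - 288)*(-115) = (35 - 288)*(-115) = -253*(-115) = 29095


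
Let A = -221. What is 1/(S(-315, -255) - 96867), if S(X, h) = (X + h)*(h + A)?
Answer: 1/174453 ≈ 5.7322e-6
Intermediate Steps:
S(X, h) = (-221 + h)*(X + h) (S(X, h) = (X + h)*(h - 221) = (X + h)*(-221 + h) = (-221 + h)*(X + h))
1/(S(-315, -255) - 96867) = 1/(((-255)² - 221*(-315) - 221*(-255) - 315*(-255)) - 96867) = 1/((65025 + 69615 + 56355 + 80325) - 96867) = 1/(271320 - 96867) = 1/174453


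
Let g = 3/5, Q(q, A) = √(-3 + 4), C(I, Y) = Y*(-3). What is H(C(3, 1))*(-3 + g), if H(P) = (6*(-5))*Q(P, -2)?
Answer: 72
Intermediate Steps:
C(I, Y) = -3*Y
Q(q, A) = 1 (Q(q, A) = √1 = 1)
H(P) = -30 (H(P) = (6*(-5))*1 = -30*1 = -30)
g = ⅗ (g = 3*(⅕) = ⅗ ≈ 0.60000)
H(C(3, 1))*(-3 + g) = -30*(-3 + ⅗) = -30*(-12/5) = 72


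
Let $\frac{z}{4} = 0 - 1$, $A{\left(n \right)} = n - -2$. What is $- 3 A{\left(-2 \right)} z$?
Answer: $0$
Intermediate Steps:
$A{\left(n \right)} = 2 + n$ ($A{\left(n \right)} = n + 2 = 2 + n$)
$z = -4$ ($z = 4 \left(0 - 1\right) = 4 \left(-1\right) = -4$)
$- 3 A{\left(-2 \right)} z = - 3 \left(2 - 2\right) \left(-4\right) = \left(-3\right) 0 \left(-4\right) = 0 \left(-4\right) = 0$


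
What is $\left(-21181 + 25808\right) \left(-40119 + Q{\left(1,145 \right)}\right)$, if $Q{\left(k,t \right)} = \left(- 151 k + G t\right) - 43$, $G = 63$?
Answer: $-144260606$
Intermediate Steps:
$Q{\left(k,t \right)} = -43 - 151 k + 63 t$ ($Q{\left(k,t \right)} = \left(- 151 k + 63 t\right) - 43 = -43 - 151 k + 63 t$)
$\left(-21181 + 25808\right) \left(-40119 + Q{\left(1,145 \right)}\right) = \left(-21181 + 25808\right) \left(-40119 - -8941\right) = 4627 \left(-40119 - -8941\right) = 4627 \left(-40119 + 8941\right) = 4627 \left(-31178\right) = -144260606$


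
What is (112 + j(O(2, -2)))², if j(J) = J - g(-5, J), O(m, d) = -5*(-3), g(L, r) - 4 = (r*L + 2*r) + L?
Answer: 29929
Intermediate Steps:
g(L, r) = 4 + L + 2*r + L*r (g(L, r) = 4 + ((r*L + 2*r) + L) = 4 + ((L*r + 2*r) + L) = 4 + ((2*r + L*r) + L) = 4 + (L + 2*r + L*r) = 4 + L + 2*r + L*r)
O(m, d) = 15
j(J) = 1 + 4*J (j(J) = J - (4 - 5 + 2*J - 5*J) = J - (-1 - 3*J) = J + (1 + 3*J) = 1 + 4*J)
(112 + j(O(2, -2)))² = (112 + (1 + 4*15))² = (112 + (1 + 60))² = (112 + 61)² = 173² = 29929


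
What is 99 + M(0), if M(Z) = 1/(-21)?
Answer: 2078/21 ≈ 98.952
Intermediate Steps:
M(Z) = -1/21
99 + M(0) = 99 - 1/21 = 2078/21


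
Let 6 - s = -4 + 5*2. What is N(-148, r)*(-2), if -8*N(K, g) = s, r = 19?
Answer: 0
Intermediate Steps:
s = 0 (s = 6 - (-4 + 5*2) = 6 - (-4 + 10) = 6 - 1*6 = 6 - 6 = 0)
N(K, g) = 0 (N(K, g) = -1/8*0 = 0)
N(-148, r)*(-2) = 0*(-2) = 0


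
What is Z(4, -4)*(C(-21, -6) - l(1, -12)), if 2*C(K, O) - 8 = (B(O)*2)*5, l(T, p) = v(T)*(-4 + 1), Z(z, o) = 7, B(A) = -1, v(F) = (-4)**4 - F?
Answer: 5348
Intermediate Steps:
v(F) = 256 - F
l(T, p) = -768 + 3*T (l(T, p) = (256 - T)*(-4 + 1) = (256 - T)*(-3) = -768 + 3*T)
C(K, O) = -1 (C(K, O) = 4 + (-1*2*5)/2 = 4 + (-2*5)/2 = 4 + (1/2)*(-10) = 4 - 5 = -1)
Z(4, -4)*(C(-21, -6) - l(1, -12)) = 7*(-1 - (-768 + 3*1)) = 7*(-1 - (-768 + 3)) = 7*(-1 - 1*(-765)) = 7*(-1 + 765) = 7*764 = 5348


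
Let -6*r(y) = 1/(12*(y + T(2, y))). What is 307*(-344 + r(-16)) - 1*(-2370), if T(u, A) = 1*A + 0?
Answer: -237860045/2304 ≈ -1.0324e+5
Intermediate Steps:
T(u, A) = A (T(u, A) = A + 0 = A)
r(y) = -1/(144*y) (r(y) = -1/(12*(y + y))/6 = -1/(24*y)/6 = -1/(144*y))
307*(-344 + r(-16)) - 1*(-2370) = 307*(-344 - 1/144/(-16)) - 1*(-2370) = 307*(-344 - 1/144*(-1/16)) + 2370 = 307*(-344 + 1/2304) + 2370 = 307*(-792575/2304) + 2370 = -243320525/2304 + 2370 = -237860045/2304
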